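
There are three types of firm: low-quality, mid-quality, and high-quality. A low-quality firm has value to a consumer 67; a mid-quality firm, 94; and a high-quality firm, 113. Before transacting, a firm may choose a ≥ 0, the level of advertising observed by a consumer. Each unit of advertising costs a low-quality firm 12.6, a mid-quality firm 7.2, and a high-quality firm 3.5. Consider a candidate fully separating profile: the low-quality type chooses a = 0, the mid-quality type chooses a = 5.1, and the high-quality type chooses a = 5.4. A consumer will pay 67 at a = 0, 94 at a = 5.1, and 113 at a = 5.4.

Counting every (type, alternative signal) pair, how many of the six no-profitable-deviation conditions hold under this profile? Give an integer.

Low-quality (own payoff 67): to a=5.1 gives 94 − 12.6×5.1 = 29.74 → no gain ✓; to a=5.4 gives 113 − 12.6×5.4 = 44.96 → no gain ✓.
High-quality (own payoff 113 − 3.5×5.4 = 94.1): to a=0 gives 67 → no gain ✓; to a=5.1 gives 94 − 3.5×5.1 = 76.15 → no gain ✓.
Mid-quality (own payoff 94 − 7.2×5.1 = 57.28): to a=0 gives 67 → profitable ✗; to a=5.4 gives 113 − 7.2×5.4 = 74.12 → profitable ✗.
4 of the 6 constraints hold; not an equilibrium.

4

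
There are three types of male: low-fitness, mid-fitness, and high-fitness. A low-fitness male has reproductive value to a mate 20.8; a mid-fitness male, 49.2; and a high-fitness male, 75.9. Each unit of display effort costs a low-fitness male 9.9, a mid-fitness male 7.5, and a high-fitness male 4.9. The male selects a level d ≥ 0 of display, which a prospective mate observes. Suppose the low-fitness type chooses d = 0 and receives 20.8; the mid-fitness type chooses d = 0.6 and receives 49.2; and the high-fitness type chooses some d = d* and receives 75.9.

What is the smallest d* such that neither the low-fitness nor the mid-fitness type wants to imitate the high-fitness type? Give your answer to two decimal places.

5.57

Low-fitness type (on-path payoff 20.8) won't mimic when 20.8 ≥ 75.9 − 9.9·d*, i.e. d* ≥ 5.57.
Mid-fitness type (on-path payoff 49.2 − 7.5×0.6 = 44.7) won't mimic when 44.7 ≥ 75.9 − 7.5·d*, i.e. d* ≥ 4.16.
Both must hold, so d* = max(5.57, 4.16) = 5.57. The low-fitness type's constraint binds.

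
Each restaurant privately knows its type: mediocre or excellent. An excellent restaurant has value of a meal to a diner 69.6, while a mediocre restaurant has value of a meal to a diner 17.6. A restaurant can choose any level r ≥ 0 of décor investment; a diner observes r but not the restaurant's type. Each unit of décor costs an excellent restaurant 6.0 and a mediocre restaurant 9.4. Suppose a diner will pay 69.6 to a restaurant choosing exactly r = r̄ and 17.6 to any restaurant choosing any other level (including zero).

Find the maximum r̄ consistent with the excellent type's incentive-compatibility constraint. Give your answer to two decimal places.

Choosing r̄ yields the excellent type 69.6 − 6.0·r̄; choosing zero yields 17.6.
The excellent type is indifferent at 69.6 − 6.0·r̄ = 17.6, i.e. r̄ = (69.6 − 17.6) / 6.0 ≈ 8.67.
For any r̄ above 8.67 the excellent type would rather pool at zero, so separation collapses.

8.67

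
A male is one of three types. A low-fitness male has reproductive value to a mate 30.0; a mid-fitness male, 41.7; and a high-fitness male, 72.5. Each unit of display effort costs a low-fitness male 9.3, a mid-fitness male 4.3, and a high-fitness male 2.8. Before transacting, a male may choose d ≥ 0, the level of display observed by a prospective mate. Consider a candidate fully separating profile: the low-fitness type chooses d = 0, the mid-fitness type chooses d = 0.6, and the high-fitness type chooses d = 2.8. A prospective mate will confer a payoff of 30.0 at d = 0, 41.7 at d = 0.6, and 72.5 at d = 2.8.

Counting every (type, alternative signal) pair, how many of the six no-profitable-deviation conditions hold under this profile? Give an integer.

3

Mid-fitness (own payoff 41.7 − 4.3×0.6 = 39.12): to d=0 gives 30.0 → no gain ✓; to d=2.8 gives 72.5 − 4.3×2.8 = 60.46 → profitable ✗.
High-fitness (own payoff 72.5 − 2.8×2.8 = 64.66): to d=0 gives 30.0 → no gain ✓; to d=0.6 gives 41.7 − 2.8×0.6 = 40.02 → no gain ✓.
Low-fitness (own payoff 30.0): to d=0.6 gives 41.7 − 9.3×0.6 = 36.12 → profitable ✗; to d=2.8 gives 72.5 − 9.3×2.8 = 46.46 → profitable ✗.
3 of the 6 constraints hold; not an equilibrium.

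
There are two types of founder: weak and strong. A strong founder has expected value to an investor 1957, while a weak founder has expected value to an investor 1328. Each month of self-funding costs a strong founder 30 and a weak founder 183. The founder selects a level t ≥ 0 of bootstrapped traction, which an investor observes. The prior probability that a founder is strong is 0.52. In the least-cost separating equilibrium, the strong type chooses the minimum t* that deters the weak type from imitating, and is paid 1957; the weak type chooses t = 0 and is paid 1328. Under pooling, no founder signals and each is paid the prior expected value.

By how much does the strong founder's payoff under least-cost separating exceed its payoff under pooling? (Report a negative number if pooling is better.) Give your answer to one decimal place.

198.8

Least-cost separating signal: t* solves 1328 = 1957 − 183·t*, so t* = (1957 − 1328)/183 ≈ 3.4372.
Strong type's separating payoff: 1957 − 30 × t* = 1957 − 30 × (1957 − 1328)/183 = 1957 − 18870/183 ≈ 1853.885.
Pooling payoff: 0.52 × 1957 + 0.48 × 1328 = 1655.08.
Difference: 1853.885 − 1655.08 = 198.805, i.e. 198.8 to one decimal place.
The strong type prefers to separate.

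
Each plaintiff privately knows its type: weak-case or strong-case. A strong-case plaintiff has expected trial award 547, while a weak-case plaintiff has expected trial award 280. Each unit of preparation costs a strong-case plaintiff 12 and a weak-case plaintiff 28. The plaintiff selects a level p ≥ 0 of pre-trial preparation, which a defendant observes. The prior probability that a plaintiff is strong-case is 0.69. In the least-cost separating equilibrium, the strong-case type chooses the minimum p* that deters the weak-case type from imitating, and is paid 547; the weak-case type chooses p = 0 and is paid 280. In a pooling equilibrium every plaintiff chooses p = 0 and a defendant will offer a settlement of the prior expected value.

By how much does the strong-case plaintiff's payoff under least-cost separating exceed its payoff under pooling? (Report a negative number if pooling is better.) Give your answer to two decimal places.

Least-cost separating signal: p* solves 280 = 547 − 28·p*, so p* = (547 − 280)/28 ≈ 9.5357.
Strong-case type's separating payoff: 547 − 12 × p* = 547 − 12 × (547 − 280)/28 = 547 − 3204/28 ≈ 432.5714.
Pooling payoff: 0.69 × 547 + 0.31 × 280 = 464.23.
Difference: 432.5714 − 464.23 = -31.6586, i.e. -31.66 to two decimal places.
The strong-case type would prefer the pooling outcome.

-31.66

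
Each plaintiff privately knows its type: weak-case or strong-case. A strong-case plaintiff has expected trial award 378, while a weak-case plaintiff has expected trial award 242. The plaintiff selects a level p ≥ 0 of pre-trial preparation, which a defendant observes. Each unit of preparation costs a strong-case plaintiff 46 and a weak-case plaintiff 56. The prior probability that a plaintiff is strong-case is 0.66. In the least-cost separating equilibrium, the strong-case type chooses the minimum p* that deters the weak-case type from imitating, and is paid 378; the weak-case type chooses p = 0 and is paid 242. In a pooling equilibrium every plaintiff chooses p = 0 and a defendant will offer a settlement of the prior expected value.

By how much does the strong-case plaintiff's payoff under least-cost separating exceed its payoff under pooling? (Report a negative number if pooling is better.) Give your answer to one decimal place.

-65.5

Least-cost separating signal: p* solves 242 = 378 − 56·p*, so p* = (378 − 242)/56 ≈ 2.4286.
Strong-case type's separating payoff: 378 − 46 × p* = 378 − 46 × (378 − 242)/56 = 378 − 6256/56 ≈ 266.286.
Pooling payoff: 0.66 × 378 + 0.34 × 242 = 331.76.
Difference: 266.286 − 331.76 = -65.474, i.e. -65.5 to one decimal place.
The strong-case type would prefer the pooling outcome.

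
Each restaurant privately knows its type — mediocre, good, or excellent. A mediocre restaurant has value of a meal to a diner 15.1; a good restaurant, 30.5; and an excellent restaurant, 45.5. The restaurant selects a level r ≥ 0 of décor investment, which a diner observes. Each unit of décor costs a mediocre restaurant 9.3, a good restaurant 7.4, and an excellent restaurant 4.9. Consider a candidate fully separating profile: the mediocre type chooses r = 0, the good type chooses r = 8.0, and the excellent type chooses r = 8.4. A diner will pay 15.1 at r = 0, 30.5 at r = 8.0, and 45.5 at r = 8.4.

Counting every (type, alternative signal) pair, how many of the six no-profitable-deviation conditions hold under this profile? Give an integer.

Mediocre (own payoff 15.1): to r=8.0 gives 30.5 − 9.3×8.0 = -43.9 → no gain ✓; to r=8.4 gives 45.5 − 9.3×8.4 = -32.62 → no gain ✓.
Good (own payoff 30.5 − 7.4×8.0 = -28.7): to r=0 gives 15.1 → profitable ✗; to r=8.4 gives 45.5 − 7.4×8.4 = -16.66 → profitable ✗.
Excellent (own payoff 45.5 − 4.9×8.4 = 4.34): to r=0 gives 15.1 → profitable ✗; to r=8.0 gives 30.5 − 4.9×8.0 = -8.7 → no gain ✓.
3 of the 6 constraints hold; not an equilibrium.

3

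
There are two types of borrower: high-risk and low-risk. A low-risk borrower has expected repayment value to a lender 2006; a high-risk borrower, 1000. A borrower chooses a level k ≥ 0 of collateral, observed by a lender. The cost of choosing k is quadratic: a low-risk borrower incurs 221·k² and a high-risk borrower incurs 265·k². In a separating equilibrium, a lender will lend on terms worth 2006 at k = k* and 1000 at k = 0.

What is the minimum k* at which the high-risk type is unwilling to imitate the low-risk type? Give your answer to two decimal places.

1.95

The high-risk type at k = 0 receives 1000; imitating at k* yields 2006 − 265·k*².
Indifference: 1000 = 2006 − 265·k*², so k*² = (2006 − 1000) / 265 ≈ 3.7962.
k* = √3.7962 ≈ 1.95.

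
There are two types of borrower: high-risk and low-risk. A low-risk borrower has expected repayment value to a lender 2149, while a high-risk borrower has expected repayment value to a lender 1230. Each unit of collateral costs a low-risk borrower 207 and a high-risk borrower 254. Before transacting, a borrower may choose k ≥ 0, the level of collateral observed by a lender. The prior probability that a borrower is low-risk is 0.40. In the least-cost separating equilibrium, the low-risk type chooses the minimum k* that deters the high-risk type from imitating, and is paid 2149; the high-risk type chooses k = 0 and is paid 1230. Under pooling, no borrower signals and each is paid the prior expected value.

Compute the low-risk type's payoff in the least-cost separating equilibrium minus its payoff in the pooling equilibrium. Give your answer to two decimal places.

Least-cost separating signal: k* solves 1230 = 2149 − 254·k*, so k* = (2149 − 1230)/254 ≈ 3.6181.
Low-risk type's separating payoff: 2149 − 207 × k* = 2149 − 207 × (2149 − 1230)/254 = 2149 − 190233/254 ≈ 1400.0512.
Pooling payoff: 0.40 × 2149 + 0.60 × 1230 = 1597.6.
Difference: 1400.0512 − 1597.6 = -197.5488, i.e. -197.55 to two decimal places.
The low-risk type would prefer the pooling outcome.

-197.55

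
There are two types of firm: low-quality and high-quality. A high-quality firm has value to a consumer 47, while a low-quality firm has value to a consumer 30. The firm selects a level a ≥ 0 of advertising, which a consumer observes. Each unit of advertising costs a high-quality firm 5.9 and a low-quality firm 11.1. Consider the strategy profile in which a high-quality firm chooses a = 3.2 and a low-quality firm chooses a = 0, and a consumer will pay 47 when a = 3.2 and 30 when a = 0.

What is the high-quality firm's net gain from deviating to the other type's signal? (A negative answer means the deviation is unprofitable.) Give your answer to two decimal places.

Playing a = 3.2 the high-quality firm receives 47 − 5.9 × 3.2 = 28.12.
Deviating to a = 0 yields 30 instead.
Gain from deviating: 30 − 28.12 = 1.88.
The gain is positive, so the high-quality type's incentive-compatibility constraint is violated — this profile is not a separating equilibrium.

1.88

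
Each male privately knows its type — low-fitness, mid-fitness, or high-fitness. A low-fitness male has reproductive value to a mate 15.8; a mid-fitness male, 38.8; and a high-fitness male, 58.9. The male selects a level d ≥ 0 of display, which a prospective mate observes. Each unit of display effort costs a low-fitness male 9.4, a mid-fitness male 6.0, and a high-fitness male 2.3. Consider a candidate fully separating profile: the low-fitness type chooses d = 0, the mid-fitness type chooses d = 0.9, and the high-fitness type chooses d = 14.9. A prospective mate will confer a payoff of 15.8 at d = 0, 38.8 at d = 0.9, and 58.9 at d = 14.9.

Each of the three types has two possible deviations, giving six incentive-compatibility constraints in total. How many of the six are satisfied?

4

Low-fitness (own payoff 15.8): to d=0.9 gives 38.8 − 9.4×0.9 = 30.34 → profitable ✗; to d=14.9 gives 58.9 − 9.4×14.9 = -81.16 → no gain ✓.
High-fitness (own payoff 58.9 − 2.3×14.9 = 24.63): to d=0 gives 15.8 → no gain ✓; to d=0.9 gives 38.8 − 2.3×0.9 = 36.73 → profitable ✗.
Mid-fitness (own payoff 38.8 − 6.0×0.9 = 33.4): to d=0 gives 15.8 → no gain ✓; to d=14.9 gives 58.9 − 6.0×14.9 = -30.5 → no gain ✓.
4 of the 6 constraints hold; not an equilibrium.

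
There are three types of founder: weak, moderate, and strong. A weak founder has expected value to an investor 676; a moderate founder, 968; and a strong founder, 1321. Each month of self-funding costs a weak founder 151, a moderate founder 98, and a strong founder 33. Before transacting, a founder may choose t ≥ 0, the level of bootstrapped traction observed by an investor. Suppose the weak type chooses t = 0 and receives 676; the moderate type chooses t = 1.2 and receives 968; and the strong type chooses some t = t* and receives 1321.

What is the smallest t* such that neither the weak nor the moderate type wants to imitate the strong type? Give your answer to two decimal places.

Moderate type (on-path payoff 968 − 98×1.2 = 850.4) won't mimic when 850.4 ≥ 1321 − 98·t*, i.e. t* ≥ 4.80.
Weak type (on-path payoff 676) won't mimic when 676 ≥ 1321 − 151·t*, i.e. t* ≥ 4.27.
Both must hold, so t* = max(4.27, 4.80) = 4.80. The moderate type's constraint binds.

4.80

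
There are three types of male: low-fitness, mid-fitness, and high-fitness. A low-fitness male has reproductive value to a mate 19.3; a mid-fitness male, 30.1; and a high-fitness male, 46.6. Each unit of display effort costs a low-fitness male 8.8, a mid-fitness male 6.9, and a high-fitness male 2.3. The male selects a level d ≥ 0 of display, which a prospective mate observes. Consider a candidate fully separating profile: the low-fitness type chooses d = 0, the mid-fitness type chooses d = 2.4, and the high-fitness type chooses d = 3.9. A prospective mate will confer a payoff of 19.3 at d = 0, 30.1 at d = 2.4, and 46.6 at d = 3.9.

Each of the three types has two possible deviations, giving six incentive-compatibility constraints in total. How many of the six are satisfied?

4

Low-fitness (own payoff 19.3): to d=2.4 gives 30.1 − 8.8×2.4 = 8.98 → no gain ✓; to d=3.9 gives 46.6 − 8.8×3.9 = 12.28 → no gain ✓.
High-fitness (own payoff 46.6 − 2.3×3.9 = 37.63): to d=0 gives 19.3 → no gain ✓; to d=2.4 gives 30.1 − 2.3×2.4 = 24.58 → no gain ✓.
Mid-fitness (own payoff 30.1 − 6.9×2.4 = 13.54): to d=0 gives 19.3 → profitable ✗; to d=3.9 gives 46.6 − 6.9×3.9 = 19.69 → profitable ✗.
4 of the 6 constraints hold; not an equilibrium.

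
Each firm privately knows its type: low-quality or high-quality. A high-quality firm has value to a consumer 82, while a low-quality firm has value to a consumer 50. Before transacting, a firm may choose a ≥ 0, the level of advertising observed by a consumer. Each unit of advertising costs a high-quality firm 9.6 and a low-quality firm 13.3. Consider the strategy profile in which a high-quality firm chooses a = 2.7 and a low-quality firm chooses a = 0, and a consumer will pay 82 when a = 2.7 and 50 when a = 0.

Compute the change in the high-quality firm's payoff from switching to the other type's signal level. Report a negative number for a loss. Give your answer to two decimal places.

Playing a = 2.7 the high-quality firm receives 82 − 9.6 × 2.7 = 56.08.
Deviating to a = 0 yields 50 instead.
Gain from deviating: 50 − 56.08 = -6.08.
The gain is negative, so the high-quality type's incentive-compatibility constraint is satisfied.

-6.08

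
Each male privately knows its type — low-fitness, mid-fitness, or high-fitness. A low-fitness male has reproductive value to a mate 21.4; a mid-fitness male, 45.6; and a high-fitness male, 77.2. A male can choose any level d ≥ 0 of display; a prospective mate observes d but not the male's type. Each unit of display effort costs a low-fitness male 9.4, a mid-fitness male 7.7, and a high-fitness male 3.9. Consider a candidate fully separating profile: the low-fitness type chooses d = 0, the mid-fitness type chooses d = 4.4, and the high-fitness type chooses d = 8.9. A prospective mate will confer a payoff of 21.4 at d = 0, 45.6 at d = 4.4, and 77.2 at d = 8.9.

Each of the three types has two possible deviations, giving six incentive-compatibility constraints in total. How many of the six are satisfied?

5

High-fitness (own payoff 77.2 − 3.9×8.9 = 42.49): to d=0 gives 21.4 → no gain ✓; to d=4.4 gives 45.6 − 3.9×4.4 = 28.44 → no gain ✓.
Low-fitness (own payoff 21.4): to d=4.4 gives 45.6 − 9.4×4.4 = 4.24 → no gain ✓; to d=8.9 gives 77.2 − 9.4×8.9 = -6.46 → no gain ✓.
Mid-fitness (own payoff 45.6 − 7.7×4.4 = 11.72): to d=0 gives 21.4 → profitable ✗; to d=8.9 gives 77.2 − 7.7×8.9 = 8.67 → no gain ✓.
5 of the 6 constraints hold; not an equilibrium.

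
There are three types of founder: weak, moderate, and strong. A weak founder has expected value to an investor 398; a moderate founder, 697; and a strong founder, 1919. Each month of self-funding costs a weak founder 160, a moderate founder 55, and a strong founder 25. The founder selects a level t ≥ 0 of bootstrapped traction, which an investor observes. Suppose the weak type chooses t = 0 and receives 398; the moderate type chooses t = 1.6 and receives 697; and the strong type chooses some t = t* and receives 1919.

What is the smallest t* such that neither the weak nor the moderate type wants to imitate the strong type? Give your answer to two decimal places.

23.82

Weak type (on-path payoff 398) won't mimic when 398 ≥ 1919 − 160·t*, i.e. t* ≥ 9.51.
Moderate type (on-path payoff 697 − 55×1.6 = 609) won't mimic when 609 ≥ 1919 − 55·t*, i.e. t* ≥ 23.82.
Both must hold, so t* = max(9.51, 23.82) = 23.82. The moderate type's constraint binds.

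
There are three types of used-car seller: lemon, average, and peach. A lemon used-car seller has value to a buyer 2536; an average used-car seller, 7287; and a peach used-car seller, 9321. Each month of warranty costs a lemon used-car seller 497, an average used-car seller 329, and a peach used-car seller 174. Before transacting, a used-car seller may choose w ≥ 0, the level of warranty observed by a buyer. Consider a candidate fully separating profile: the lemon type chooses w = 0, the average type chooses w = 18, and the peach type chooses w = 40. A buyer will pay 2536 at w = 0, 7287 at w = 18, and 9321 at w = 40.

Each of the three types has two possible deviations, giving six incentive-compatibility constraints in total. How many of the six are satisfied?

Lemon (own payoff 2536): to w=18 gives 7287 − 497×18 = -1659 → no gain ✓; to w=40 gives 9321 − 497×40 = -10559 → no gain ✓.
Peach (own payoff 9321 − 174×40 = 2361): to w=0 gives 2536 → profitable ✗; to w=18 gives 7287 − 174×18 = 4155 → profitable ✗.
Average (own payoff 7287 − 329×18 = 1365): to w=0 gives 2536 → profitable ✗; to w=40 gives 9321 − 329×40 = -3839 → no gain ✓.
3 of the 6 constraints hold; not an equilibrium.

3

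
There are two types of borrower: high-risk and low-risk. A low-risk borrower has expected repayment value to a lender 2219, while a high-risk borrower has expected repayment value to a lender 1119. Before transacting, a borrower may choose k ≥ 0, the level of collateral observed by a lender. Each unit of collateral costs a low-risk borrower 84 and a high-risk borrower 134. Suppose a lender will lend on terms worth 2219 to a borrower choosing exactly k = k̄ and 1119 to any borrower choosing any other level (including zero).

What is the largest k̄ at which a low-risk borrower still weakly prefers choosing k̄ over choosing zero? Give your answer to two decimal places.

Choosing k̄ yields the low-risk type 2219 − 84·k̄; choosing zero yields 1119.
The low-risk type is indifferent at 2219 − 84·k̄ = 1119, i.e. k̄ = (2219 − 1119) / 84 ≈ 13.10.
For any k̄ above 13.10 the low-risk type would rather pool at zero, so separation collapses.

13.10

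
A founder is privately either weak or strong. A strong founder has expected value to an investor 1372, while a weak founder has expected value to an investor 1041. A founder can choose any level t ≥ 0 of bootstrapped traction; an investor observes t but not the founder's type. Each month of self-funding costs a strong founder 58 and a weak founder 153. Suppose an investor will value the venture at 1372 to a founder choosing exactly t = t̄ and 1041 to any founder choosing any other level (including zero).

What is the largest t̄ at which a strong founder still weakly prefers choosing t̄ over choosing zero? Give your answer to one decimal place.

Choosing t̄ yields the strong type 1372 − 58·t̄; choosing zero yields 1041.
The strong type is indifferent at 1372 − 58·t̄ = 1041, i.e. t̄ = (1372 − 1041) / 58 ≈ 5.7.
For any t̄ above 5.7 the strong type would rather pool at zero, so separation collapses.

5.7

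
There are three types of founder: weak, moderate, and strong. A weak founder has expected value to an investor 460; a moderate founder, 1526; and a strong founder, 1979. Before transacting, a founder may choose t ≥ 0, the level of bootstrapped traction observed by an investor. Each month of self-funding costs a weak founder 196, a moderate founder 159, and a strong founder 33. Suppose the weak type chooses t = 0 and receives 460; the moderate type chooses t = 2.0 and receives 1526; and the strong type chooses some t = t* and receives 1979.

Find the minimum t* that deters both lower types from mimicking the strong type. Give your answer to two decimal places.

Moderate type (on-path payoff 1526 − 159×2.0 = 1208) won't mimic when 1208 ≥ 1979 − 159·t*, i.e. t* ≥ 4.85.
Weak type (on-path payoff 460) won't mimic when 460 ≥ 1979 − 196·t*, i.e. t* ≥ 7.75.
Both must hold, so t* = max(7.75, 4.85) = 7.75. The weak type's constraint binds.

7.75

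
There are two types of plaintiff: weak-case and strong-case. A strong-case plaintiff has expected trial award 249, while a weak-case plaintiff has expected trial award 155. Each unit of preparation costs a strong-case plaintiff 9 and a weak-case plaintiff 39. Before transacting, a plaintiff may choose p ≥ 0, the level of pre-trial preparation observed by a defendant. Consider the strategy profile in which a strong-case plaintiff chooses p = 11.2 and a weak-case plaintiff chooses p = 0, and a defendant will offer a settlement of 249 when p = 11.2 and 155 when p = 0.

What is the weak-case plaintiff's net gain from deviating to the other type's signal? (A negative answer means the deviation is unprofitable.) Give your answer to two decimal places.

Playing p = 0 the weak-case plaintiff receives 155.
Deviating to p = 11.2 brings payment 249 at cost 39 × 11.2 = 436.8, netting -187.8.
Gain from deviating: -187.8 − 155 = -342.80.
The gain is negative, so the weak-case type's incentive-compatibility constraint is satisfied.

-342.80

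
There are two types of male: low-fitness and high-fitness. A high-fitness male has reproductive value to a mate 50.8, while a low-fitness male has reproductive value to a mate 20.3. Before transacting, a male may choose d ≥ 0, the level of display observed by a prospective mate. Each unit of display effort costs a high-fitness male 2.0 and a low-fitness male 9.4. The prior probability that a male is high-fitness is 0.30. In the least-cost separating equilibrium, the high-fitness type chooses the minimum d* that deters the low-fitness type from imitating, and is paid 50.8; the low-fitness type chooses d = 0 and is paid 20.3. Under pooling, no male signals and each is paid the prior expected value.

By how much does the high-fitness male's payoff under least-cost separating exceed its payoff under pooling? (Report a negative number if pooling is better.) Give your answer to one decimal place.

Least-cost separating signal: d* solves 20.3 = 50.8 − 9.4·d*, so d* = (50.8 − 20.3)/9.4 ≈ 3.2447.
High-fitness type's separating payoff: 50.8 − 2.0 × d* = 50.8 − 2.0 × (50.8 − 20.3)/9.4 = 50.8 − 61/9.4 ≈ 44.311.
Pooling payoff: 0.30 × 50.8 + 0.70 × 20.3 = 29.45.
Difference: 44.311 − 29.45 = 14.861, i.e. 14.9 to one decimal place.
The high-fitness type prefers to separate.

14.9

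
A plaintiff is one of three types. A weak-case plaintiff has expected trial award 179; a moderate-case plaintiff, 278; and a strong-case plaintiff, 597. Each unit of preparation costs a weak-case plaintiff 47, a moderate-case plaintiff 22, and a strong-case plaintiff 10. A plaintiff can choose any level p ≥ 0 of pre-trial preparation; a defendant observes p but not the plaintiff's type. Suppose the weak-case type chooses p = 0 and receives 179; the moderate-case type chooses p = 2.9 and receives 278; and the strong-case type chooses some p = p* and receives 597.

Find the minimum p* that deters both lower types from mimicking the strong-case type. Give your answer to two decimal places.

17.40

Weak-case type (on-path payoff 179) won't mimic when 179 ≥ 597 − 47·p*, i.e. p* ≥ 8.89.
Moderate-case type (on-path payoff 278 − 22×2.9 = 214.2) won't mimic when 214.2 ≥ 597 − 22·p*, i.e. p* ≥ 17.40.
Both must hold, so p* = max(8.89, 17.40) = 17.40. The moderate-case type's constraint binds.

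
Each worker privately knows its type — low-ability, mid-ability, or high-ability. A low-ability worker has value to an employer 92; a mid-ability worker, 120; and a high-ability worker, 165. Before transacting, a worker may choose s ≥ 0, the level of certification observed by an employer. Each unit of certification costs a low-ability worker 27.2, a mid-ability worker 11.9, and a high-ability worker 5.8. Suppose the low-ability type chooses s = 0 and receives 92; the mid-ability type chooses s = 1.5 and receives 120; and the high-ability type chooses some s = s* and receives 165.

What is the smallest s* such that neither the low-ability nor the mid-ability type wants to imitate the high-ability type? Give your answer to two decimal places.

Low-ability type (on-path payoff 92) won't mimic when 92 ≥ 165 − 27.2·s*, i.e. s* ≥ 2.68.
Mid-ability type (on-path payoff 120 − 11.9×1.5 = 102.15) won't mimic when 102.15 ≥ 165 − 11.9·s*, i.e. s* ≥ 5.28.
Both must hold, so s* = max(2.68, 5.28) = 5.28. The mid-ability type's constraint binds.

5.28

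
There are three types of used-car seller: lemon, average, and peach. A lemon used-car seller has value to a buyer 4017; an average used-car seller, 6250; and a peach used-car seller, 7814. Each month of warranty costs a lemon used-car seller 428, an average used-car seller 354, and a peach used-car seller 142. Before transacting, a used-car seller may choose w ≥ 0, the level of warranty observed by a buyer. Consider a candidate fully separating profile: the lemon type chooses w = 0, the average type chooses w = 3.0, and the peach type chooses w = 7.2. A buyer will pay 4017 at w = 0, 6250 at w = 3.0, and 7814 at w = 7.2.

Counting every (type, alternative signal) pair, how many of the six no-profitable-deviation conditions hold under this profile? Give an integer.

3

Average (own payoff 6250 − 354×3.0 = 5188): to w=0 gives 4017 → no gain ✓; to w=7.2 gives 7814 − 354×7.2 = 5265.2 → profitable ✗.
Lemon (own payoff 4017): to w=3.0 gives 6250 − 428×3.0 = 4966 → profitable ✗; to w=7.2 gives 7814 − 428×7.2 = 4732.4 → profitable ✗.
Peach (own payoff 7814 − 142×7.2 = 6791.6): to w=0 gives 4017 → no gain ✓; to w=3.0 gives 6250 − 142×3.0 = 5824 → no gain ✓.
3 of the 6 constraints hold; not an equilibrium.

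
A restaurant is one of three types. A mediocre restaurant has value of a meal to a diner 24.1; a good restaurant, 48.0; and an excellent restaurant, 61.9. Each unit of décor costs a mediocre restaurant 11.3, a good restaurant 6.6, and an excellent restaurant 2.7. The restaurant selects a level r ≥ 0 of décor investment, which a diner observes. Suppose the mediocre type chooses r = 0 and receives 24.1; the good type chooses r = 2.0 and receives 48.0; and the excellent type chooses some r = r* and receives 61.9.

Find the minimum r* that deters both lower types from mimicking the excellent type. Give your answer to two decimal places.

Mediocre type (on-path payoff 24.1) won't mimic when 24.1 ≥ 61.9 − 11.3·r*, i.e. r* ≥ 3.35.
Good type (on-path payoff 48.0 − 6.6×2.0 = 34.8) won't mimic when 34.8 ≥ 61.9 − 6.6·r*, i.e. r* ≥ 4.11.
Both must hold, so r* = max(3.35, 4.11) = 4.11. The good type's constraint binds.

4.11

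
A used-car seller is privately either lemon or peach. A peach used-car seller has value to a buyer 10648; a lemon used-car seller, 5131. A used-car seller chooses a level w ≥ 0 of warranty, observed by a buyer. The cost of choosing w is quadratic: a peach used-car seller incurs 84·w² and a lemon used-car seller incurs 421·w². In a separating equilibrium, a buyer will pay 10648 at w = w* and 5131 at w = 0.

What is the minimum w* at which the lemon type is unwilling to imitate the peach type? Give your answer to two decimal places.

The lemon type at w = 0 receives 5131; imitating at w* yields 10648 − 421·w*².
Indifference: 5131 = 10648 − 421·w*², so w*² = (10648 − 5131) / 421 ≈ 13.1045.
w* = √13.1045 ≈ 3.62.

3.62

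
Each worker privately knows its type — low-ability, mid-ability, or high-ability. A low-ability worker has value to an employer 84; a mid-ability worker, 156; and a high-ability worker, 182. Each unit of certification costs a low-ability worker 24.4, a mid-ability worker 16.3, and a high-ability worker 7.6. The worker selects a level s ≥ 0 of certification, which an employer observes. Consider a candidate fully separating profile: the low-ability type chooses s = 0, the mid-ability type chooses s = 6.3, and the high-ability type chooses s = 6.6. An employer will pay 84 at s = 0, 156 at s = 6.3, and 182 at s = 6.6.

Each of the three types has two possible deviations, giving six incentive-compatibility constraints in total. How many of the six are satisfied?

4

Low-ability (own payoff 84): to s=6.3 gives 156 − 24.4×6.3 = 2.28 → no gain ✓; to s=6.6 gives 182 − 24.4×6.6 = 20.96 → no gain ✓.
Mid-ability (own payoff 156 − 16.3×6.3 = 53.31): to s=0 gives 84 → profitable ✗; to s=6.6 gives 182 − 16.3×6.6 = 74.42 → profitable ✗.
High-ability (own payoff 182 − 7.6×6.6 = 131.84): to s=0 gives 84 → no gain ✓; to s=6.3 gives 156 − 7.6×6.3 = 108.12 → no gain ✓.
4 of the 6 constraints hold; not an equilibrium.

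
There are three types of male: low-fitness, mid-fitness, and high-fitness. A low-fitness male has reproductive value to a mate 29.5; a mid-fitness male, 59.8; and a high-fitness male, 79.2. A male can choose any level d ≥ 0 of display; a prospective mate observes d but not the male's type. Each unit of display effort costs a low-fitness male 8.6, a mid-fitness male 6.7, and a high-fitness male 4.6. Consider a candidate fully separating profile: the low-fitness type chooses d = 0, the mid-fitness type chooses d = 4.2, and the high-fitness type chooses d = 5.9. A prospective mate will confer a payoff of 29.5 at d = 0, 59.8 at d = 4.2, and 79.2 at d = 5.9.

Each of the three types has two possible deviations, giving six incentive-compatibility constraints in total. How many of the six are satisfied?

Mid-fitness (own payoff 59.8 − 6.7×4.2 = 31.66): to d=0 gives 29.5 → no gain ✓; to d=5.9 gives 79.2 − 6.7×5.9 = 39.67 → profitable ✗.
High-fitness (own payoff 79.2 − 4.6×5.9 = 52.06): to d=0 gives 29.5 → no gain ✓; to d=4.2 gives 59.8 − 4.6×4.2 = 40.48 → no gain ✓.
Low-fitness (own payoff 29.5): to d=4.2 gives 59.8 − 8.6×4.2 = 23.68 → no gain ✓; to d=5.9 gives 79.2 − 8.6×5.9 = 28.46 → no gain ✓.
5 of the 6 constraints hold; not an equilibrium.

5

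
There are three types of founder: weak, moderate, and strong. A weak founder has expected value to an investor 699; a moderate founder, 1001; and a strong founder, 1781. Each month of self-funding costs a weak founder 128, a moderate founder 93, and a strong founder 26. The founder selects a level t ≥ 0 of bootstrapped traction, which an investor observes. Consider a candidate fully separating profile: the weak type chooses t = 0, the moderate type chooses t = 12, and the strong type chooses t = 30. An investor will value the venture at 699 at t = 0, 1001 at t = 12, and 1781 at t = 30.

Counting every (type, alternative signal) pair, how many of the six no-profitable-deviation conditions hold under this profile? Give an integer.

5

Weak (own payoff 699): to t=12 gives 1001 − 128×12 = -535 → no gain ✓; to t=30 gives 1781 − 128×30 = -2059 → no gain ✓.
Strong (own payoff 1781 − 26×30 = 1001): to t=0 gives 699 → no gain ✓; to t=12 gives 1001 − 26×12 = 689 → no gain ✓.
Moderate (own payoff 1001 − 93×12 = -115): to t=0 gives 699 → profitable ✗; to t=30 gives 1781 − 93×30 = -1009 → no gain ✓.
5 of the 6 constraints hold; not an equilibrium.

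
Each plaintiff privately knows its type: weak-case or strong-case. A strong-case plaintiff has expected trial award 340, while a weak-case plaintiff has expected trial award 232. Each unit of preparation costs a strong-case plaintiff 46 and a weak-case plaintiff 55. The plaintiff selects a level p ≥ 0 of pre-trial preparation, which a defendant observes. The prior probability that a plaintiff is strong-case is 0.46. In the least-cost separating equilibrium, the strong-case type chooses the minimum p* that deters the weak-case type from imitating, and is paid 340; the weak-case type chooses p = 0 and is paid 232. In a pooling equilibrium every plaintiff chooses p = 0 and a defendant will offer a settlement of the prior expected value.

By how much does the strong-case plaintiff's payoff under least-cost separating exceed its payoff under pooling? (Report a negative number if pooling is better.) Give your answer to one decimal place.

-32.0

Least-cost separating signal: p* solves 232 = 340 − 55·p*, so p* = (340 − 232)/55 ≈ 1.9636.
Strong-case type's separating payoff: 340 − 46 × p* = 340 − 46 × (340 − 232)/55 = 340 − 4968/55 ≈ 249.673.
Pooling payoff: 0.46 × 340 + 0.54 × 232 = 281.68.
Difference: 249.673 − 281.68 = -32.007, i.e. -32.0 to one decimal place.
The strong-case type would prefer the pooling outcome.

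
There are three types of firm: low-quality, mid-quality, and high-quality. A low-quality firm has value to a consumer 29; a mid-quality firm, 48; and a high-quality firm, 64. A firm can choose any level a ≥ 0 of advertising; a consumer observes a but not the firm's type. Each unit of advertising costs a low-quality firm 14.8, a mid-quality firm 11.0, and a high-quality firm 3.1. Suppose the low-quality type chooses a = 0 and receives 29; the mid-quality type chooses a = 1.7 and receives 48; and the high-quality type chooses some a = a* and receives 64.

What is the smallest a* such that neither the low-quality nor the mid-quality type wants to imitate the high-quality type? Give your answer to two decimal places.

Mid-quality type (on-path payoff 48 − 11.0×1.7 = 29.3) won't mimic when 29.3 ≥ 64 − 11.0·a*, i.e. a* ≥ 3.15.
Low-quality type (on-path payoff 29) won't mimic when 29 ≥ 64 − 14.8·a*, i.e. a* ≥ 2.36.
Both must hold, so a* = max(2.36, 3.15) = 3.15. The mid-quality type's constraint binds.

3.15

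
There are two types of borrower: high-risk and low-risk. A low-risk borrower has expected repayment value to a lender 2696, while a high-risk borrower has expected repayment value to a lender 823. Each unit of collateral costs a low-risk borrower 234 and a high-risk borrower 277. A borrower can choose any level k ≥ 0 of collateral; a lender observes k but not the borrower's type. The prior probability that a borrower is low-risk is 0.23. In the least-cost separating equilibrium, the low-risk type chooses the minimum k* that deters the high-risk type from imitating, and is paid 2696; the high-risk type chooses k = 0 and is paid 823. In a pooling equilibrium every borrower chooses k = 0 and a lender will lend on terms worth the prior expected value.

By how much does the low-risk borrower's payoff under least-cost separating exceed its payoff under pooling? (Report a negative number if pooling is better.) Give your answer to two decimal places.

Least-cost separating signal: k* solves 823 = 2696 − 277·k*, so k* = (2696 − 823)/277 ≈ 6.7617.
Low-risk type's separating payoff: 2696 − 234 × k* = 2696 − 234 × (2696 − 823)/277 = 2696 − 438282/277 ≈ 1113.7545.
Pooling payoff: 0.23 × 2696 + 0.77 × 823 = 1253.79.
Difference: 1113.7545 − 1253.79 = -140.0355, i.e. -140.04 to two decimal places.
The low-risk type would prefer the pooling outcome.

-140.04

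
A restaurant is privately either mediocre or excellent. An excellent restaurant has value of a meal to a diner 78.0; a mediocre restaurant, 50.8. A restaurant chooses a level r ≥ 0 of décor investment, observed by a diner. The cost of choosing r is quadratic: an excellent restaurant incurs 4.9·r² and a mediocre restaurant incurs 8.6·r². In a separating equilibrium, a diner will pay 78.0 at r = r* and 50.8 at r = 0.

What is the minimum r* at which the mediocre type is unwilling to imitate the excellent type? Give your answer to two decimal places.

1.78

The mediocre type at r = 0 receives 50.8; imitating at r* yields 78.0 − 8.6·r*².
Indifference: 50.8 = 78.0 − 8.6·r*², so r*² = (78.0 − 50.8) / 8.6 ≈ 3.1628.
r* = √3.1628 ≈ 1.78.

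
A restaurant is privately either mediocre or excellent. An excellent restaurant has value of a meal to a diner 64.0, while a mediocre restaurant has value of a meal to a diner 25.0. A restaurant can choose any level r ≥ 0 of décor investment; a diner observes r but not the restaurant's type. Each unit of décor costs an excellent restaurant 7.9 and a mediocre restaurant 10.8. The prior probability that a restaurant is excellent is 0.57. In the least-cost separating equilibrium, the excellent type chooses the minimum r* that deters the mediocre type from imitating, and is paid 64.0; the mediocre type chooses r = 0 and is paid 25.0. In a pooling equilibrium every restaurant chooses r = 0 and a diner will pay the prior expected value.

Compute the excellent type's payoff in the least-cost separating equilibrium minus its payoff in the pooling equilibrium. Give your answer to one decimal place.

-11.8

Least-cost separating signal: r* solves 25.0 = 64.0 − 10.8·r*, so r* = (64.0 − 25.0)/10.8 ≈ 3.6111.
Excellent type's separating payoff: 64.0 − 7.9 × r* = 64.0 − 7.9 × (64.0 − 25.0)/10.8 = 64.0 − 308.1/10.8 ≈ 35.472.
Pooling payoff: 0.57 × 64.0 + 0.43 × 25.0 = 47.23.
Difference: 35.472 − 47.23 = -11.758, i.e. -11.8 to one decimal place.
The excellent type would prefer the pooling outcome.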